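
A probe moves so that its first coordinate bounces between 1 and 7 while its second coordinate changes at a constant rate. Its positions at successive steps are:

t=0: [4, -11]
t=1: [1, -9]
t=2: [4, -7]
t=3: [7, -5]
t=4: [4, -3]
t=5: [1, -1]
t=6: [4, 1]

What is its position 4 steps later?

The first coordinate reflects between 1 and 7, moving 3 per step.
  step 7: 4 → 7
  step 8: 7 → 4
  step 9: 4 → 1
  step 10: 1 → 4
The second coordinate changes by +2 each step: at step 10 it is 9.

[4, 9]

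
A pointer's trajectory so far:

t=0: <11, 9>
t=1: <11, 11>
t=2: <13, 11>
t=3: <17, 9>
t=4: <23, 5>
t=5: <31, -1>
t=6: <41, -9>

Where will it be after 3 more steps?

Successive displacements: <+0, +2>, <+2, +0>, <+4, -2>, <+6, -4>, <+8, -6>, <+10, -8> — each changes by <+2, -2>.
step 7: <41, -9> + <+12, -10> → <53, -19>
step 8: <53, -19> + <+14, -12> → <67, -31>
step 9: <67, -31> + <+16, -14> → <83, -45>

<83, -45>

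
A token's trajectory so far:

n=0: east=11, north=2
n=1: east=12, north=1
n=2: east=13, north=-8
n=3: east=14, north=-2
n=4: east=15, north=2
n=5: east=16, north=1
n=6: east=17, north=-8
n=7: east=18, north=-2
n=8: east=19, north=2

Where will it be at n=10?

The east coordinate changes by +1 each step, so at step 10 it is 11 + 10·(1) = 21.
The north coordinate repeats the cycle [2, 1, -8, -2] with period 4; step 10 mod 4 = 2, giving -8.

east=21, north=-8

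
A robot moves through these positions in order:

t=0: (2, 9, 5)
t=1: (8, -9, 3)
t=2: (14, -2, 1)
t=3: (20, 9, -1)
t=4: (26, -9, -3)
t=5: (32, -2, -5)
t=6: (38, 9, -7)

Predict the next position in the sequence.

The first coordinate changes by +6 each step, so at step 7 it is 2 + 7·(6) = 44.
The second coordinate repeats the cycle [9, -9, -2] with period 3; step 7 mod 3 = 1, giving -9.
The third coordinate changes by -2 each step, so at step 7 it is 5 + 7·(-2) = -9.

(44, -9, -9)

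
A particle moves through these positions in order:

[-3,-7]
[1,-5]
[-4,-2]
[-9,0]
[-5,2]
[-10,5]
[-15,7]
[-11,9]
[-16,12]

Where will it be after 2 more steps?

The moves between consecutive positions are [+4,+2], [-5,+3], [-5,+2], [+4,+2], [-5,+3], [-5,+2], [+4,+2], [-5,+3]; they repeat the 3-cycle [[+4,+2], [-5,+3], [-5,+2]].
step 9: apply [-5,+2] → [-21,14]
step 10: apply [+4,+2] → [-17,16]

[-17,16]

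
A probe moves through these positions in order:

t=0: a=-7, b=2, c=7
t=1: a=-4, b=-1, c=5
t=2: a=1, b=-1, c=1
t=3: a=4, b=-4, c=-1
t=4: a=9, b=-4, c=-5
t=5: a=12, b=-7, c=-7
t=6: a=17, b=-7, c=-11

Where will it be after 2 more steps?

Step-to-step displacements: (+3, -3, -2), (+5, +0, -4), (+3, -3, -2), (+5, +0, -4), (+3, -3, -2), (+5, +0, -4) — a repeating cycle of length 2.
step 7: apply (+3, -3, -2) → a=20, b=-10, c=-13
step 8: apply (+5, +0, -4) → a=25, b=-10, c=-17

a=25, b=-10, c=-17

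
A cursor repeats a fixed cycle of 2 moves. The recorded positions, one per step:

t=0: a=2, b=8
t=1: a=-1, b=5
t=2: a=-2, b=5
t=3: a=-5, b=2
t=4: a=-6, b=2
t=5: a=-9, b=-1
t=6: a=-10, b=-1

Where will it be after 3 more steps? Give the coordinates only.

Step-to-step displacements: (-3, -3), (-1, +0), (-3, -3), (-1, +0), (-3, -3), (-1, +0) — a repeating cycle of length 2.
step 7: apply (-3, -3) → a=-13, b=-4
step 8: apply (-1, +0) → a=-14, b=-4
step 9: apply (-3, -3) → a=-17, b=-7

a=-17, b=-7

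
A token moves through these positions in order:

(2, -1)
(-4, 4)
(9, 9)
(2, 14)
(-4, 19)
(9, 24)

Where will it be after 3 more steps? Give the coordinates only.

(9, 39)

First: cycles through 2, -4, 9 every 3 steps. Step 8 lands at position 2 of the cycle → 9.
Second: linear, +5 per step → 39 at step 8.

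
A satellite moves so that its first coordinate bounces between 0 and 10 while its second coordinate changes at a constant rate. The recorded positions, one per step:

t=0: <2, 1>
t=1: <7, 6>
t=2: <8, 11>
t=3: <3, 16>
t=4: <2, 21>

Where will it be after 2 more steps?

<8, 31>

The first coordinate travels 5 per step and bounces off the walls at 0 and 10.
  step 5: 2 → 7
  step 6: 7 → 8
The second coordinate changes by +5 each step: at step 6 it is 31.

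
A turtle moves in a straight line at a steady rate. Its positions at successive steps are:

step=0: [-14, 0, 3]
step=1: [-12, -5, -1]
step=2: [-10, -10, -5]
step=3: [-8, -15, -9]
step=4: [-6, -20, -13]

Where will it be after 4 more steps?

[2, -40, -29]

Constant displacement of [+2, -5, -4] per step.
step 5: [-6, -20, -13] + [+2, -5, -4] → [-4, -25, -17]
step 6: [-4, -25, -17] + [+2, -5, -4] → [-2, -30, -21]
step 7: [-2, -30, -21] + [+2, -5, -4] → [0, -35, -25]
step 8: [0, -35, -25] + [+2, -5, -4] → [2, -40, -29]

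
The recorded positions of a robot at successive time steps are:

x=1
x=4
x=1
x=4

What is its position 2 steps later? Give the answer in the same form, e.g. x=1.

x=4

Step-to-step displacements: +3, -3, +3; each is -1× the previous.
step 4: 4 − 3 → x=1
step 5: 1 + 3 → x=4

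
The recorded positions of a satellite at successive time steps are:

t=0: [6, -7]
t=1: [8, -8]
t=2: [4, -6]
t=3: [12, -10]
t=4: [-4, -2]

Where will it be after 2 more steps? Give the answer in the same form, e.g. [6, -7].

[-36, 14]

Consecutive displacements [+2, -1], [-4, +2], [+8, -4], [-16, +8] scale by a factor of -2 each step.
step 5: [-4, -2] + [+32, -16] → [28, -18]
step 6: [28, -18] + [-64, +32] → [-36, 14]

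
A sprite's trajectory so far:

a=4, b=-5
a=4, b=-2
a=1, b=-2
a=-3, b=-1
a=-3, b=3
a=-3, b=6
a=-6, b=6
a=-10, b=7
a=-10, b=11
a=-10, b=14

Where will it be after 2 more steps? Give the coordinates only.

a=-17, b=15

Differencing gives (+0, +3), (-3, +0), (-4, +1), (+0, +4), (+0, +3), (-3, +0), (-4, +1), (+0, +4), (+0, +3). This is the pattern (+0, +3), (-3, +0), (-4, +1), (+0, +4) repeated.
step 10: apply (-3, +0) → a=-13, b=14
step 11: apply (-4, +1) → a=-17, b=15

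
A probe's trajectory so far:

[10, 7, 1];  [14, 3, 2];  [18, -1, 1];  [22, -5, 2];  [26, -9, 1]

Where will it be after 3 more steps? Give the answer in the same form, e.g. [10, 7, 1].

First: linear, +4 per step → 38 at step 7.
Second: linear, -4 per step → -21 at step 7.
Third: cycles through 1, 2 every 2 steps. Step 7 lands at position 1 of the cycle → 2.

[38, -21, 2]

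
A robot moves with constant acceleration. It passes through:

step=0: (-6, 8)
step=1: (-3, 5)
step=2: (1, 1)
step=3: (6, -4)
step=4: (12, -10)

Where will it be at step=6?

(27, -25)

Successive displacements: (+3, -3), (+4, -4), (+5, -5), (+6, -6) — each changes by (+1, -1).
step 5: (12, -10) + (+7, -7) → (19, -17)
step 6: (19, -17) + (+8, -8) → (27, -25)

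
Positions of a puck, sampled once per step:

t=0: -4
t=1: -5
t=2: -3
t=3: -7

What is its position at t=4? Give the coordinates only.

The jumps are -1, +2, -4 — a geometric progression with ratio -2.
step 4: -7 + 8 → 1

1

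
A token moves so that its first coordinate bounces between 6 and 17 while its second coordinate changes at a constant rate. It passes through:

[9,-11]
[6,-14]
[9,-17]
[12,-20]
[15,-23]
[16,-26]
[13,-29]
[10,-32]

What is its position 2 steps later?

[8,-38]

The first coordinate travels 3 per step and bounces off the walls at 6 and 17.
  step 8: 10 → 7
  step 9: 7 → 8
The second coordinate changes by -3 each step: at step 9 it is -38.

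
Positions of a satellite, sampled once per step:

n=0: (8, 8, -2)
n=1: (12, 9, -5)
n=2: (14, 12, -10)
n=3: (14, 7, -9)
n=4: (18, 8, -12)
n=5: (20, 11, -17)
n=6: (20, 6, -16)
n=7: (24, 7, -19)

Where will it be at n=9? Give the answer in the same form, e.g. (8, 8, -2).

Differencing gives (+4, +1, -3), (+2, +3, -5), (+0, -5, +1), (+4, +1, -3), (+2, +3, -5), (+0, -5, +1), (+4, +1, -3). This is the pattern (+4, +1, -3), (+2, +3, -5), (+0, -5, +1) repeated.
step 8: apply (+2, +3, -5) → (26, 10, -24)
step 9: apply (+0, -5, +1) → (26, 5, -23)

(26, 5, -23)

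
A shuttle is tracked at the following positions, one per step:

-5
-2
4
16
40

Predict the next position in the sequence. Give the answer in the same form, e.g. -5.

88

The jumps are +3, +6, +12, +24 — a geometric progression with ratio 2.
step 5: 40 + 48 → 88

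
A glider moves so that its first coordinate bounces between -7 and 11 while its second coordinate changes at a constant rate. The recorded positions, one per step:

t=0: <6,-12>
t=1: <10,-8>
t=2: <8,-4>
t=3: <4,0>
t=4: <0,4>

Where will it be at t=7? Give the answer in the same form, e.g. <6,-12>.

The first coordinate reflects between -7 and 11, moving 4 per step.
  step 5: 0 → -4
  step 6: -4 → -6
  step 7: -6 → -2
The second coordinate changes by +4 each step: at step 7 it is 16.

<-2,16>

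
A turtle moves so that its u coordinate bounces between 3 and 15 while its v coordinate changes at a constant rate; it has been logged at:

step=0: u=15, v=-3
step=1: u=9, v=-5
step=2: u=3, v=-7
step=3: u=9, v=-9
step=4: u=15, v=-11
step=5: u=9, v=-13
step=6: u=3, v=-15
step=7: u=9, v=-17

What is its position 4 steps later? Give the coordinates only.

The u coordinate travels 6 per step and bounces off the walls at 3 and 15.
  step 8: 9 → 15
  step 9: 15 → 9
  step 10: 9 → 3
  step 11: 3 → 9
The v coordinate changes by -2 each step: at step 11 it is -25.

u=9, v=-25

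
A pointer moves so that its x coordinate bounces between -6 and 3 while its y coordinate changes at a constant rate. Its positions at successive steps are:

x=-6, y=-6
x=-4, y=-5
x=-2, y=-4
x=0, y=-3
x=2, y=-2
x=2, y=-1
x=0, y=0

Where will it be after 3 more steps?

x=-6, y=3

The x coordinate travels 2 per step and bounces off the walls at -6 and 3.
  step 7: 0 → -2
  step 8: -2 → -4
  step 9: -4 → -6
The y coordinate changes by +1 each step: at step 9 it is 3.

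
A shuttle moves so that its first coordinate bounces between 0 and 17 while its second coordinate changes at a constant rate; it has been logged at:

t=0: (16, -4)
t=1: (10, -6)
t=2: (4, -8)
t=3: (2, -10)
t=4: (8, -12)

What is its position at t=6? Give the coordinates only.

(14, -16)

The first coordinate reflects between 0 and 17, moving 6 per step.
  step 5: 8 → 14
  step 6: 14 → 14
The second coordinate changes by -2 each step: at step 6 it is -16.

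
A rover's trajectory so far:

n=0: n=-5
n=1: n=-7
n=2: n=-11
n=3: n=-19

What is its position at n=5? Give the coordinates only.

n=-67

The jumps are -2, -4, -8 — a geometric progression with ratio 2.
step 4: -19 − 16 → n=-35
step 5: -35 − 32 → n=-67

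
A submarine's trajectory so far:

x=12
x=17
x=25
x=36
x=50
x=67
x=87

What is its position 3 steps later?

x=165

Taking differences between consecutive positions: +5, +8, +11, +14, +17, +20. These grow by +3 each step.
step 7: 87 + 23 → x=110
step 8: 110 + 26 → x=136
step 9: 136 + 29 → x=165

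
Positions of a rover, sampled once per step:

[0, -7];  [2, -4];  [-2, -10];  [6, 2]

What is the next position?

Consecutive displacements [+2, +3], [-4, -6], [+8, +12] scale by a factor of -2 each step.
step 4: [6, 2] + [-16, -24] → [-10, -22]

[-10, -22]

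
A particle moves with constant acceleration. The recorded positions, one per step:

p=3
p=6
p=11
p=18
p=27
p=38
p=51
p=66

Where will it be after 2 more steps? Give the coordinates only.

p=102

Taking differences between consecutive positions: +3, +5, +7, +9, +11, +13, +15. These grow by +2 each step.
step 8: 66 + 17 → p=83
step 9: 83 + 19 → p=102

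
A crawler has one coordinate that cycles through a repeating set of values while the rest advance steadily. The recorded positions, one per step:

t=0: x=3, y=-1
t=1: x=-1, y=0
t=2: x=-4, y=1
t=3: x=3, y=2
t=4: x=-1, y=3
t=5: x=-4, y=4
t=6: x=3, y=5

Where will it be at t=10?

X: cycles through 3, -1, -4 every 3 steps. Step 10 lands at position 1 of the cycle → -1.
Y: linear, +1 per step → 9 at step 10.

x=-1, y=9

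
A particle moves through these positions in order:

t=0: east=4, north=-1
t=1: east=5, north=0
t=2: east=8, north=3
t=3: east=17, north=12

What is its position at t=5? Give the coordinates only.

Consecutive displacements (+1, +1), (+3, +3), (+9, +9) scale by a factor of 3 each step.
step 4: east=17, north=12 + (+27, +27) → east=44, north=39
step 5: east=44, north=39 + (+81, +81) → east=125, north=120

east=125, north=120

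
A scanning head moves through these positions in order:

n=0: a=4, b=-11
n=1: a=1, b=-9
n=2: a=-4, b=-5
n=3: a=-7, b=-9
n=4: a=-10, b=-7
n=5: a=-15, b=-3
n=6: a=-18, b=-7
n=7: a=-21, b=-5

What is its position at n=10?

a=-32, b=-3

The moves between consecutive positions are (-3, +2), (-5, +4), (-3, -4), (-3, +2), (-5, +4), (-3, -4), (-3, +2); they repeat the 3-cycle [(-3, +2), (-5, +4), (-3, -4)].
step 8: apply (-5, +4) → a=-26, b=-1
step 9: apply (-3, -4) → a=-29, b=-5
step 10: apply (-3, +2) → a=-32, b=-3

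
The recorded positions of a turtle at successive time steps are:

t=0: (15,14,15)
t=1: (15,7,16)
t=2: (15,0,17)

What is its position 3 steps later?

(15,-21,20)

The position changes by (+0,-7,+1) every step.
step 3: (15,0,17) + (+0,-7,+1) → (15,-7,18)
step 4: (15,-7,18) + (+0,-7,+1) → (15,-14,19)
step 5: (15,-14,19) + (+0,-7,+1) → (15,-21,20)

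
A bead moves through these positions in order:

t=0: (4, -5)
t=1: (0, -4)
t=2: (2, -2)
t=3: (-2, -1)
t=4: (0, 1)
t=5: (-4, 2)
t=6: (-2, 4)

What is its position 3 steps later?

(-8, 8)

The moves between consecutive positions are (-4, +1), (+2, +2), (-4, +1), (+2, +2), (-4, +1), (+2, +2); they repeat the 2-cycle [(-4, +1), (+2, +2)].
step 7: apply (-4, +1) → (-6, 5)
step 8: apply (+2, +2) → (-4, 7)
step 9: apply (-4, +1) → (-8, 8)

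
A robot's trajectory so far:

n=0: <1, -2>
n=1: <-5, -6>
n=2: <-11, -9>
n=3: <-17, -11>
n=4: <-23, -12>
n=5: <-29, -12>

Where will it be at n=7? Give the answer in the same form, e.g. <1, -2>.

Successive displacements: <-6, -4>, <-6, -3>, <-6, -2>, <-6, -1>, <-6, +0> — each changes by <+0, +1>.
step 6: <-29, -12> + <-6, +1> → <-35, -11>
step 7: <-35, -11> + <-6, +2> → <-41, -9>

<-41, -9>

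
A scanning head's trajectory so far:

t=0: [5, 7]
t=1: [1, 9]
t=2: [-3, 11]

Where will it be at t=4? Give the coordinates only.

Each step adds [-4, +2] to the position.
step 3: [-3, 11] + [-4, +2] → [-7, 13]
step 4: [-7, 13] + [-4, +2] → [-11, 15]

[-11, 15]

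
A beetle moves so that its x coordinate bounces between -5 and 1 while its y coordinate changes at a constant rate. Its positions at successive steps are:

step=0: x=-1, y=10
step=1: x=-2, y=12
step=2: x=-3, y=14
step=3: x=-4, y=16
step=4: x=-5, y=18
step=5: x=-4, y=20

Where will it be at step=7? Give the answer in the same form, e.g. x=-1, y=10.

x=-2, y=24

The x coordinate reflects between -5 and 1, moving 1 per step.
  step 6: -4 → -3
  step 7: -3 → -2
The y coordinate changes by +2 each step: at step 7 it is 24.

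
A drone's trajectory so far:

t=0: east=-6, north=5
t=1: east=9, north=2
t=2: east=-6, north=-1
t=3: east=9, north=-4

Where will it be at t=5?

The east coordinate repeats the cycle [-6, 9] with period 2; step 5 mod 2 = 1, giving 9.
The north coordinate changes by -3 each step, so at step 5 it is 5 + 5·(-3) = -10.

east=9, north=-10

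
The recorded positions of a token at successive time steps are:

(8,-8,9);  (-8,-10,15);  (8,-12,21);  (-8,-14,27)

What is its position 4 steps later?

The first coordinate repeats the cycle [8, -8] with period 2; step 7 mod 2 = 1, giving -8.
The second coordinate changes by -2 each step, so at step 7 it is -8 + 7·(-2) = -22.
The third coordinate changes by +6 each step, so at step 7 it is 9 + 7·(6) = 51.

(-8,-22,51)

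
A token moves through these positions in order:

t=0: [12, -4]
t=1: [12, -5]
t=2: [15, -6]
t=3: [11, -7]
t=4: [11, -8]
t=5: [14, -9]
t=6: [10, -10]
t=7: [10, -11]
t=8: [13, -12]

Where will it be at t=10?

Step-to-step displacements: [+0, -1], [+3, -1], [-4, -1], [+0, -1], [+3, -1], [-4, -1], [+0, -1], [+3, -1] — a repeating cycle of length 3.
step 9: apply [-4, -1] → [9, -13]
step 10: apply [+0, -1] → [9, -14]

[9, -14]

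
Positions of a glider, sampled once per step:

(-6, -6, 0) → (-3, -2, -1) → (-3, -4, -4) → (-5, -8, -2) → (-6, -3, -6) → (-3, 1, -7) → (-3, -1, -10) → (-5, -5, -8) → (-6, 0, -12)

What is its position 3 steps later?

(-5, -2, -14)

The moves between consecutive positions are (+3, +4, -1), (+0, -2, -3), (-2, -4, +2), (-1, +5, -4), (+3, +4, -1), (+0, -2, -3), (-2, -4, +2), (-1, +5, -4); they repeat the 4-cycle [(+3, +4, -1), (+0, -2, -3), (-2, -4, +2), (-1, +5, -4)].
step 9: apply (+3, +4, -1) → (-3, 4, -13)
step 10: apply (+0, -2, -3) → (-3, 2, -16)
step 11: apply (-2, -4, +2) → (-5, -2, -14)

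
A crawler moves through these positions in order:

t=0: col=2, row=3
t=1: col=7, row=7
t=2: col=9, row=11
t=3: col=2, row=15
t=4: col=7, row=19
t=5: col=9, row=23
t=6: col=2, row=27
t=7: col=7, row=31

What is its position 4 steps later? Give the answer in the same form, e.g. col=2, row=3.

The col coordinate repeats the cycle [2, 7, 9] with period 3; step 11 mod 3 = 2, giving 9.
The row coordinate changes by +4 each step, so at step 11 it is 3 + 11·(4) = 47.

col=9, row=47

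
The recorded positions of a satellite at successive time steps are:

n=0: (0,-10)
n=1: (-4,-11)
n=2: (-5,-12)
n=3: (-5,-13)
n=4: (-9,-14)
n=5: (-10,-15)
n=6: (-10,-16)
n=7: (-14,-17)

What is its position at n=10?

Step-to-step displacements: (-4,-1), (-1,-1), (+0,-1), (-4,-1), (-1,-1), (+0,-1), (-4,-1) — a repeating cycle of length 3.
step 8: apply (-1,-1) → (-15,-18)
step 9: apply (+0,-1) → (-15,-19)
step 10: apply (-4,-1) → (-19,-20)

(-19,-20)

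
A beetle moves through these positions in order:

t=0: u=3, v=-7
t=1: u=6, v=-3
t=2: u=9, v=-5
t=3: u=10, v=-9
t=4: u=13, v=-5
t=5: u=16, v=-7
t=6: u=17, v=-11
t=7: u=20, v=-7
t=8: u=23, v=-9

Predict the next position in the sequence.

u=24, v=-13

Differencing gives (+3, +4), (+3, -2), (+1, -4), (+3, +4), (+3, -2), (+1, -4), (+3, +4), (+3, -2). This is the pattern (+3, +4), (+3, -2), (+1, -4) repeated.
step 9: apply (+1, -4) → u=24, v=-13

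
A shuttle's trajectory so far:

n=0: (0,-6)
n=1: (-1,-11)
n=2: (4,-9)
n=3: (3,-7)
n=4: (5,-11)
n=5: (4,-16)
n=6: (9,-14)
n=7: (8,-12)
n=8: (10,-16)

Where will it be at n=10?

The moves between consecutive positions are (-1,-5), (+5,+2), (-1,+2), (+2,-4), (-1,-5), (+5,+2), (-1,+2), (+2,-4); they repeat the 4-cycle [(-1,-5), (+5,+2), (-1,+2), (+2,-4)].
step 9: apply (-1,-5) → (9,-21)
step 10: apply (+5,+2) → (14,-19)

(14,-19)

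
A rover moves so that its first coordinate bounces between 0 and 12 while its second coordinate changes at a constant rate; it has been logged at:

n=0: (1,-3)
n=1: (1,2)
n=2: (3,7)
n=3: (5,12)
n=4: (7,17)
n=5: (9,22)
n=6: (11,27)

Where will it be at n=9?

(7,42)

The first coordinate reflects between 0 and 12, moving 2 per step.
  step 7: 11 → 11
  step 8: 11 → 9
  step 9: 9 → 7
The second coordinate changes by +5 each step: at step 9 it is 42.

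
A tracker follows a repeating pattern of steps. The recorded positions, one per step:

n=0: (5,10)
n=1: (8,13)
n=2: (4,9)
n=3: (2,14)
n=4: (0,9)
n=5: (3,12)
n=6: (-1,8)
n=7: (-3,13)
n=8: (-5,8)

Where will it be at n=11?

The moves between consecutive positions are (+3,+3), (-4,-4), (-2,+5), (-2,-5), (+3,+3), (-4,-4), (-2,+5), (-2,-5); they repeat the 4-cycle [(+3,+3), (-4,-4), (-2,+5), (-2,-5)].
step 9: apply (+3,+3) → (-2,11)
step 10: apply (-4,-4) → (-6,7)
step 11: apply (-2,+5) → (-8,12)

(-8,12)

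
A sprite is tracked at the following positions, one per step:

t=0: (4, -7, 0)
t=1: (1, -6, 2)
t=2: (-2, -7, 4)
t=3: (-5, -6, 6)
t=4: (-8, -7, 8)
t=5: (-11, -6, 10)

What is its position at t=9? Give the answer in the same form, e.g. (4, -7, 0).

(-23, -6, 18)

First: linear, -3 per step → -23 at step 9.
Second: cycles through -7, -6 every 2 steps. Step 9 lands at position 1 of the cycle → -6.
Third: linear, +2 per step → 18 at step 9.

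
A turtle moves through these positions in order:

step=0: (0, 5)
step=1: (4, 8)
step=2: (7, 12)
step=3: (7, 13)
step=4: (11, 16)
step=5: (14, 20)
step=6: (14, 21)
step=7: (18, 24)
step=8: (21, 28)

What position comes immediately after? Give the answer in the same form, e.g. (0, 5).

The moves between consecutive positions are (+4, +3), (+3, +4), (+0, +1), (+4, +3), (+3, +4), (+0, +1), (+4, +3), (+3, +4); they repeat the 3-cycle [(+4, +3), (+3, +4), (+0, +1)].
step 9: apply (+0, +1) → (21, 29)

(21, 29)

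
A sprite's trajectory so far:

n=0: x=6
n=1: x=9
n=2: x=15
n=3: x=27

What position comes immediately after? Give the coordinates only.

Consecutive displacements +3, +6, +12 scale by a factor of 2 each step.
step 4: 27 + 24 → x=51

x=51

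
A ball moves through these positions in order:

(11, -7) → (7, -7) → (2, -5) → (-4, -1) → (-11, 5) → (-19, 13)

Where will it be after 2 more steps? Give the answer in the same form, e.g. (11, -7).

First differences are (-4, +0), (-5, +2), (-6, +4), (-7, +6), (-8, +8); their common second difference is (-1, +2) (constant acceleration).
step 6: (-19, 13) + (-9, +10) → (-28, 23)
step 7: (-28, 23) + (-10, +12) → (-38, 35)

(-38, 35)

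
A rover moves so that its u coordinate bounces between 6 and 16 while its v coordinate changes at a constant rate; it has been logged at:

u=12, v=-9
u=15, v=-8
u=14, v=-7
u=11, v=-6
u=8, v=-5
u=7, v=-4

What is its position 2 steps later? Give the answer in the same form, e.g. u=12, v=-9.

The u coordinate reflects between 6 and 16, moving 3 per step.
  step 6: 7 → 10
  step 7: 10 → 13
The v coordinate changes by +1 each step: at step 7 it is -2.

u=13, v=-2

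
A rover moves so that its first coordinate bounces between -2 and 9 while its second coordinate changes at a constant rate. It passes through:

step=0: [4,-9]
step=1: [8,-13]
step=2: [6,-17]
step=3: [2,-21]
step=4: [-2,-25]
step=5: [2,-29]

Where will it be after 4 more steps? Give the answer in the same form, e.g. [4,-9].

[0,-45]

The first coordinate reflects between -2 and 9, moving 4 per step.
  step 6: 2 → 6
  step 7: 6 → 8
  step 8: 8 → 4
  step 9: 4 → 0
The second coordinate changes by -4 each step: at step 9 it is -45.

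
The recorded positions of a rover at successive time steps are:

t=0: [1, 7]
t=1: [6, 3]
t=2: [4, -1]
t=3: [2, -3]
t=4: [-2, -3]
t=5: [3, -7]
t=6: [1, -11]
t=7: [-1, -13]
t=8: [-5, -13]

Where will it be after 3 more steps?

[-4, -23]

Differencing gives [+5, -4], [-2, -4], [-2, -2], [-4, +0], [+5, -4], [-2, -4], [-2, -2], [-4, +0]. This is the pattern [+5, -4], [-2, -4], [-2, -2], [-4, +0] repeated.
step 9: apply [+5, -4] → [0, -17]
step 10: apply [-2, -4] → [-2, -21]
step 11: apply [-2, -2] → [-4, -23]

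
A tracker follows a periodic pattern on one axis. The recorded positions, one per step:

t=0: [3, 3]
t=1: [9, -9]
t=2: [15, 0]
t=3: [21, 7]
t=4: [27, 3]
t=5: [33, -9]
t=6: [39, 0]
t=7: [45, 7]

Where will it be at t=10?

[63, 0]

The first coordinate changes by +6 each step, so at step 10 it is 3 + 10·(6) = 63.
The second coordinate repeats the cycle [3, -9, 0, 7] with period 4; step 10 mod 4 = 2, giving 0.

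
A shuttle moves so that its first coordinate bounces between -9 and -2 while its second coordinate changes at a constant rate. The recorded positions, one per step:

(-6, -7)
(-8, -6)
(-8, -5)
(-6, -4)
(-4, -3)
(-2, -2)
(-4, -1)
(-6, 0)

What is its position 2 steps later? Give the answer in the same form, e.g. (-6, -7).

The first coordinate reflects between -9 and -2, moving 2 per step.
  step 8: -6 → -8
  step 9: -8 → -8
The second coordinate changes by +1 each step: at step 9 it is 2.

(-8, 2)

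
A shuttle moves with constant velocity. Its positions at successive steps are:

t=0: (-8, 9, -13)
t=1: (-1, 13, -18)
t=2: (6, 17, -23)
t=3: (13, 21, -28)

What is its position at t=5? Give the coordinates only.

Constant displacement of (+7, +4, -5) per step.
step 4: (13, 21, -28) + (+7, +4, -5) → (20, 25, -33)
step 5: (20, 25, -33) + (+7, +4, -5) → (27, 29, -38)

(27, 29, -38)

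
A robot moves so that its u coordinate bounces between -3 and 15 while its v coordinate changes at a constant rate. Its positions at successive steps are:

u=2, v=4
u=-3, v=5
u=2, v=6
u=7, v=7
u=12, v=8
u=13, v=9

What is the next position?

u=8, v=10

The u coordinate reflects between -3 and 15, moving 5 per step.
  step 6: 13 → 8
The v coordinate changes by +1 each step: at step 6 it is 10.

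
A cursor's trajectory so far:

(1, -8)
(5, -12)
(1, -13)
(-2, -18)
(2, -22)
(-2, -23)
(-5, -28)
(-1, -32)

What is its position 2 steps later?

Step-to-step displacements: (+4, -4), (-4, -1), (-3, -5), (+4, -4), (-4, -1), (-3, -5), (+4, -4) — a repeating cycle of length 3.
step 8: apply (-4, -1) → (-5, -33)
step 9: apply (-3, -5) → (-8, -38)

(-8, -38)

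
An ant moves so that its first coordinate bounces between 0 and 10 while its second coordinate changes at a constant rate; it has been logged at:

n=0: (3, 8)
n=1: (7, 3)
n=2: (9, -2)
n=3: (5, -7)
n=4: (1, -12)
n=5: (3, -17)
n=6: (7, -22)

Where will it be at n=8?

(5, -32)

The first coordinate reflects between 0 and 10, moving 4 per step.
  step 7: 7 → 9
  step 8: 9 → 5
The second coordinate changes by -5 each step: at step 8 it is -32.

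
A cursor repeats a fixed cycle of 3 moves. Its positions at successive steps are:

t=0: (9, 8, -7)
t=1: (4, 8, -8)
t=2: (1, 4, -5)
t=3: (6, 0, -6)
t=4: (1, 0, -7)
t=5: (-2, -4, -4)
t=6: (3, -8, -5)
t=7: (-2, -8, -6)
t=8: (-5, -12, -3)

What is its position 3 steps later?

(-8, -20, -2)

The moves between consecutive positions are (-5, +0, -1), (-3, -4, +3), (+5, -4, -1), (-5, +0, -1), (-3, -4, +3), (+5, -4, -1), (-5, +0, -1), (-3, -4, +3); they repeat the 3-cycle [(-5, +0, -1), (-3, -4, +3), (+5, -4, -1)].
step 9: apply (+5, -4, -1) → (0, -16, -4)
step 10: apply (-5, +0, -1) → (-5, -16, -5)
step 11: apply (-3, -4, +3) → (-8, -20, -2)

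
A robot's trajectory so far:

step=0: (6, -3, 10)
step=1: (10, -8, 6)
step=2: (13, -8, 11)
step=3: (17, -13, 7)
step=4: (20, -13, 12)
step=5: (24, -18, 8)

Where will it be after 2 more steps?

(31, -23, 9)

The moves between consecutive positions are (+4, -5, -4), (+3, +0, +5), (+4, -5, -4), (+3, +0, +5), (+4, -5, -4); they repeat the 2-cycle [(+4, -5, -4), (+3, +0, +5)].
step 6: apply (+3, +0, +5) → (27, -18, 13)
step 7: apply (+4, -5, -4) → (31, -23, 9)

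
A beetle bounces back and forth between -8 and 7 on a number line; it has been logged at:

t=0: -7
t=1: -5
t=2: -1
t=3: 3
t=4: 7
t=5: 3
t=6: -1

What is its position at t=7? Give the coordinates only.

The value reflects between -8 and 7, moving 4 per step.
  step 7: -1 → -5

-5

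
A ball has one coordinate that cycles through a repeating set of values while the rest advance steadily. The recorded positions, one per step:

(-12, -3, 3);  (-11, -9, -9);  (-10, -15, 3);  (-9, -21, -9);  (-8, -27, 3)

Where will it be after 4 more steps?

(-4, -51, 3)

First: linear, +1 per step → -4 at step 8.
Second: linear, -6 per step → -51 at step 8.
Third: cycles through 3, -9 every 2 steps. Step 8 lands at position 0 of the cycle → 3.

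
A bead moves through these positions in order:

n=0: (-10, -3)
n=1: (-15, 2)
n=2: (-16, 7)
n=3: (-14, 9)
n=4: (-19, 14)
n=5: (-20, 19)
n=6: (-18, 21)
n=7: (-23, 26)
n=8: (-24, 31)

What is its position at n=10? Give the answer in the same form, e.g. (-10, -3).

Step-to-step displacements: (-5, +5), (-1, +5), (+2, +2), (-5, +5), (-1, +5), (+2, +2), (-5, +5), (-1, +5) — a repeating cycle of length 3.
step 9: apply (+2, +2) → (-22, 33)
step 10: apply (-5, +5) → (-27, 38)

(-27, 38)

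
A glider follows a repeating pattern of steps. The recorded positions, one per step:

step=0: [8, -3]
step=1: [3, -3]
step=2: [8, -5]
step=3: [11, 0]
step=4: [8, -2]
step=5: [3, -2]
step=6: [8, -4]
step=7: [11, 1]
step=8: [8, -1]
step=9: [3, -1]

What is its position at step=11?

[11, 2]

Step-to-step displacements: [-5, +0], [+5, -2], [+3, +5], [-3, -2], [-5, +0], [+5, -2], [+3, +5], [-3, -2], [-5, +0] — a repeating cycle of length 4.
step 10: apply [+5, -2] → [8, -3]
step 11: apply [+3, +5] → [11, 2]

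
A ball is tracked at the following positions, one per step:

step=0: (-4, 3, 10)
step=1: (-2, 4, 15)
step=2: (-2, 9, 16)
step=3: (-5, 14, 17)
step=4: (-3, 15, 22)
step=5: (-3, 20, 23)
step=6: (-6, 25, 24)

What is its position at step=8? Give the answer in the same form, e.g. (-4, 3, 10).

Differencing gives (+2, +1, +5), (+0, +5, +1), (-3, +5, +1), (+2, +1, +5), (+0, +5, +1), (-3, +5, +1). This is the pattern (+2, +1, +5), (+0, +5, +1), (-3, +5, +1) repeated.
step 7: apply (+2, +1, +5) → (-4, 26, 29)
step 8: apply (+0, +5, +1) → (-4, 31, 30)

(-4, 31, 30)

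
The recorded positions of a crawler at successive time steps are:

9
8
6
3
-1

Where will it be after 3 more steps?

First differences are -1, -2, -3, -4; their common second difference is -1 (constant acceleration).
step 5: -1 − 5 → -6
step 6: -6 − 6 → -12
step 7: -12 − 7 → -19

-19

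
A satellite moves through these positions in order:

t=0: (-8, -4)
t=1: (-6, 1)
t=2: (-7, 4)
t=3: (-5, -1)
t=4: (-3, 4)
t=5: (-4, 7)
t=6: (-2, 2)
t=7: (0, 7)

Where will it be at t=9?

Step-to-step displacements: (+2, +5), (-1, +3), (+2, -5), (+2, +5), (-1, +3), (+2, -5), (+2, +5) — a repeating cycle of length 3.
step 8: apply (-1, +3) → (-1, 10)
step 9: apply (+2, -5) → (1, 5)

(1, 5)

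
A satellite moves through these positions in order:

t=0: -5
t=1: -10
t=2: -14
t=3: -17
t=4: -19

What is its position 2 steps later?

First differences are -5, -4, -3, -2; their common second difference is +1 (constant acceleration).
step 5: -19 − 1 → -20
step 6: -20 + 0 → -20

-20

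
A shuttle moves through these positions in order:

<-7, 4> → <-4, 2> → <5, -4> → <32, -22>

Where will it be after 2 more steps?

<356, -238>

The jumps are <+3, -2>, <+9, -6>, <+27, -18> — a geometric progression with ratio 3.
step 4: <32, -22> + <+81, -54> → <113, -76>
step 5: <113, -76> + <+243, -162> → <356, -238>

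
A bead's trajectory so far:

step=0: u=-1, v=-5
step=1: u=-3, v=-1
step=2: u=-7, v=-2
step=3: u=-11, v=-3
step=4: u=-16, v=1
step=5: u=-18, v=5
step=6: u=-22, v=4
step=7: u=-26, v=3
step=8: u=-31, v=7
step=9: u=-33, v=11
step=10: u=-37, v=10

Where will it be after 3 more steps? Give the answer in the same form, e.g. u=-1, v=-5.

u=-48, v=17

Step-to-step displacements: (-2, +4), (-4, -1), (-4, -1), (-5, +4), (-2, +4), (-4, -1), (-4, -1), (-5, +4), (-2, +4), (-4, -1) — a repeating cycle of length 4.
step 11: apply (-4, -1) → u=-41, v=9
step 12: apply (-5, +4) → u=-46, v=13
step 13: apply (-2, +4) → u=-48, v=17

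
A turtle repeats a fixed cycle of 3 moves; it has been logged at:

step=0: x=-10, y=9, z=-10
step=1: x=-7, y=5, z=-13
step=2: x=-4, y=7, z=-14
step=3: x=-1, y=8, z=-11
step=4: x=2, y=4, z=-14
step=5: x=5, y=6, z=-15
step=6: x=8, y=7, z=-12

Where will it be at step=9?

x=17, y=6, z=-13

Differencing gives (+3, -4, -3), (+3, +2, -1), (+3, +1, +3), (+3, -4, -3), (+3, +2, -1), (+3, +1, +3). This is the pattern (+3, -4, -3), (+3, +2, -1), (+3, +1, +3) repeated.
step 7: apply (+3, -4, -3) → x=11, y=3, z=-15
step 8: apply (+3, +2, -1) → x=14, y=5, z=-16
step 9: apply (+3, +1, +3) → x=17, y=6, z=-13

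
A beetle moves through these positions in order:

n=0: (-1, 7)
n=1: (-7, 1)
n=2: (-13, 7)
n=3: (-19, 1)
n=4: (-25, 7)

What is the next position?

First: linear, -6 per step → -31 at step 5.
Second: cycles through 7, 1 every 2 steps. Step 5 lands at position 1 of the cycle → 1.

(-31, 1)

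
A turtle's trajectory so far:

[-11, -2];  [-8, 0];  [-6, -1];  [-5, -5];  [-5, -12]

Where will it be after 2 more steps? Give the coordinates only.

Taking differences between consecutive positions: [+3, +2], [+2, -1], [+1, -4], [+0, -7]. These grow by [-1, -3] each step.
step 5: [-5, -12] + [-1, -10] → [-6, -22]
step 6: [-6, -22] + [-2, -13] → [-8, -35]

[-8, -35]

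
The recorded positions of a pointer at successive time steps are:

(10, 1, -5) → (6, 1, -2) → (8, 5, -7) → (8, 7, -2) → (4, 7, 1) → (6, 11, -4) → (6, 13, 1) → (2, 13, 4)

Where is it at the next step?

Differencing gives (-4, +0, +3), (+2, +4, -5), (+0, +2, +5), (-4, +0, +3), (+2, +4, -5), (+0, +2, +5), (-4, +0, +3). This is the pattern (-4, +0, +3), (+2, +4, -5), (+0, +2, +5) repeated.
step 8: apply (+2, +4, -5) → (4, 17, -1)

(4, 17, -1)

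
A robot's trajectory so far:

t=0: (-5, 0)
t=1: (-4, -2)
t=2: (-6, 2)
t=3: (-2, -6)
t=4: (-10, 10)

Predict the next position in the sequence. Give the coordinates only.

Step-to-step displacements: (+1, -2), (-2, +4), (+4, -8), (-8, +16); each is -2× the previous.
step 5: (-10, 10) + (+16, -32) → (6, -22)

(6, -22)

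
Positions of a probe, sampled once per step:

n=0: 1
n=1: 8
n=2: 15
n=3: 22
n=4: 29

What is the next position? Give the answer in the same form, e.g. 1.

The position changes by +7 every step.
step 5: 29 + 7 → 36

36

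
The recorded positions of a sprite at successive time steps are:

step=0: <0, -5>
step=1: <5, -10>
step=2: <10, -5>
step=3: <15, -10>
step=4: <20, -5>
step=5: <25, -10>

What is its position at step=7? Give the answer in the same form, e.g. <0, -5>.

Differencing gives <+5, -5>, <+5, +5>, <+5, -5>, <+5, +5>, <+5, -5>. This is the pattern <+5, -5>, <+5, +5> repeated.
step 6: apply <+5, +5> → <30, -5>
step 7: apply <+5, -5> → <35, -10>

<35, -10>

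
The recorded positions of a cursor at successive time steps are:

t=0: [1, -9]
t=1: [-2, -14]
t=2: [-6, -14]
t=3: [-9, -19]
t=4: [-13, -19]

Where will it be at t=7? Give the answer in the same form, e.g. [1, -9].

[-23, -29]

Differencing gives [-3, -5], [-4, +0], [-3, -5], [-4, +0]. This is the pattern [-3, -5], [-4, +0] repeated.
step 5: apply [-3, -5] → [-16, -24]
step 6: apply [-4, +0] → [-20, -24]
step 7: apply [-3, -5] → [-23, -29]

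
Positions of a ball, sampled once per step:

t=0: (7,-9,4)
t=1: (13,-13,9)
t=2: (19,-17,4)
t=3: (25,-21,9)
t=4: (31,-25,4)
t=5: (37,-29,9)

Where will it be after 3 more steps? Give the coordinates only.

The first coordinate changes by +6 each step, so at step 8 it is 7 + 8·(6) = 55.
The second coordinate changes by -4 each step, so at step 8 it is -9 + 8·(-4) = -41.
The third coordinate repeats the cycle [4, 9] with period 2; step 8 mod 2 = 0, giving 4.

(55,-41,4)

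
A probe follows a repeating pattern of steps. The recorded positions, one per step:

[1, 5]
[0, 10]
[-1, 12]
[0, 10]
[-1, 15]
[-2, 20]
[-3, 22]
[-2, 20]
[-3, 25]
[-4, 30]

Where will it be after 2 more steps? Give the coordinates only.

[-4, 30]

The moves between consecutive positions are [-1, +5], [-1, +2], [+1, -2], [-1, +5], [-1, +5], [-1, +2], [+1, -2], [-1, +5], [-1, +5]; they repeat the 4-cycle [[-1, +5], [-1, +2], [+1, -2], [-1, +5]].
step 10: apply [-1, +2] → [-5, 32]
step 11: apply [+1, -2] → [-4, 30]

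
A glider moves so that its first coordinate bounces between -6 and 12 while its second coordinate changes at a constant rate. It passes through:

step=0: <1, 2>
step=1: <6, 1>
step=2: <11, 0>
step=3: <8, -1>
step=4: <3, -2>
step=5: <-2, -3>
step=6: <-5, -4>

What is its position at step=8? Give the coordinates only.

<5, -6>

The first coordinate reflects between -6 and 12, moving 5 per step.
  step 7: -5 → 0
  step 8: 0 → 5
The second coordinate changes by -1 each step: at step 8 it is -6.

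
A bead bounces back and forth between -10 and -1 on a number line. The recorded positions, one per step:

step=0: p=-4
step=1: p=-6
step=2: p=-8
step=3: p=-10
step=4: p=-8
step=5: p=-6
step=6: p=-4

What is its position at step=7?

p=-2

The value travels 2 per step and bounces off the walls at -10 and -1.
  step 7: -4 → -2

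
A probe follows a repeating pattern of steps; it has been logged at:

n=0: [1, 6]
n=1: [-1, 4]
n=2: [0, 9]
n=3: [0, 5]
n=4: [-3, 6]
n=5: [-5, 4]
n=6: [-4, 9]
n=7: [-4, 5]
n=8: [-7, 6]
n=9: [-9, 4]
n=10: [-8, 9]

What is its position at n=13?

[-13, 4]

Differencing gives [-2, -2], [+1, +5], [+0, -4], [-3, +1], [-2, -2], [+1, +5], [+0, -4], [-3, +1], [-2, -2], [+1, +5]. This is the pattern [-2, -2], [+1, +5], [+0, -4], [-3, +1] repeated.
step 11: apply [+0, -4] → [-8, 5]
step 12: apply [-3, +1] → [-11, 6]
step 13: apply [-2, -2] → [-13, 4]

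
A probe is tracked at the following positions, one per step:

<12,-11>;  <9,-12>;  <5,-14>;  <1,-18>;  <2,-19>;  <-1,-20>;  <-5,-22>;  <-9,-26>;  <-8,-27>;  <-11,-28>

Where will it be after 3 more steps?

<-18,-35>

The moves between consecutive positions are <-3,-1>, <-4,-2>, <-4,-4>, <+1,-1>, <-3,-1>, <-4,-2>, <-4,-4>, <+1,-1>, <-3,-1>; they repeat the 4-cycle [<-3,-1>, <-4,-2>, <-4,-4>, <+1,-1>].
step 10: apply <-4,-2> → <-15,-30>
step 11: apply <-4,-4> → <-19,-34>
step 12: apply <+1,-1> → <-18,-35>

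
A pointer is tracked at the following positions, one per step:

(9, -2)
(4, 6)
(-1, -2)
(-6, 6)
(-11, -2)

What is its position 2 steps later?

(-21, -2)

The first coordinate changes by -5 each step, so at step 6 it is 9 + 6·(-5) = -21.
The second coordinate repeats the cycle [-2, 6] with period 2; step 6 mod 2 = 0, giving -2.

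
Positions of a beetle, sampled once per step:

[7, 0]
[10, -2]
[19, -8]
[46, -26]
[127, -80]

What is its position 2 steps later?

[1099, -728]

Step-to-step displacements: [+3, -2], [+9, -6], [+27, -18], [+81, -54]; each is 3× the previous.
step 5: [127, -80] + [+243, -162] → [370, -242]
step 6: [370, -242] + [+729, -486] → [1099, -728]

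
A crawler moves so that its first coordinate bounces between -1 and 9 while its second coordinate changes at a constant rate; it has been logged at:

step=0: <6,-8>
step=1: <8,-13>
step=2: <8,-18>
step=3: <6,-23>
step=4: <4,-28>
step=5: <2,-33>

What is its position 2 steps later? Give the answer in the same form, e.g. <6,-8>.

<0,-43>

The first coordinate reflects between -1 and 9, moving 2 per step.
  step 6: 2 → 0
  step 7: 0 → 0
The second coordinate changes by -5 each step: at step 7 it is -43.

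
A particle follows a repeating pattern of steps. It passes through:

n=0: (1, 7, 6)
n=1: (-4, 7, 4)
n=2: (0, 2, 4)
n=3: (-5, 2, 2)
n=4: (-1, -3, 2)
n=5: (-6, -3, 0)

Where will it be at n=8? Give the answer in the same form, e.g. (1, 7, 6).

Step-to-step displacements: (-5, +0, -2), (+4, -5, +0), (-5, +0, -2), (+4, -5, +0), (-5, +0, -2) — a repeating cycle of length 2.
step 6: apply (+4, -5, +0) → (-2, -8, 0)
step 7: apply (-5, +0, -2) → (-7, -8, -2)
step 8: apply (+4, -5, +0) → (-3, -13, -2)

(-3, -13, -2)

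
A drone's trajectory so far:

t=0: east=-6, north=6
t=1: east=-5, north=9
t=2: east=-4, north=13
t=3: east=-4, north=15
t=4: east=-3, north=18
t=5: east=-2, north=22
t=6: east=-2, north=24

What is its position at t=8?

The moves between consecutive positions are (+1, +3), (+1, +4), (+0, +2), (+1, +3), (+1, +4), (+0, +2); they repeat the 3-cycle [(+1, +3), (+1, +4), (+0, +2)].
step 7: apply (+1, +3) → east=-1, north=27
step 8: apply (+1, +4) → east=0, north=31

east=0, north=31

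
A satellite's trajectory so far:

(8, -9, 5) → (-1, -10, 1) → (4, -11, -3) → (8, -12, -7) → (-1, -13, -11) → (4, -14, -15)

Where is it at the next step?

First: cycles through 8, -1, 4 every 3 steps. Step 6 lands at position 0 of the cycle → 8.
Second: linear, -1 per step → -15 at step 6.
Third: linear, -4 per step → -19 at step 6.

(8, -15, -19)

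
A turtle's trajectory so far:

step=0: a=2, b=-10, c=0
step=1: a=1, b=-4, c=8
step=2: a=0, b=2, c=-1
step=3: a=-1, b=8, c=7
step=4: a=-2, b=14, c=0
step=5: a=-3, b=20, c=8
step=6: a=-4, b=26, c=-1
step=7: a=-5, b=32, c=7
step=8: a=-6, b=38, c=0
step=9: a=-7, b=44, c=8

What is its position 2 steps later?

A: linear, -1 per step → -9 at step 11.
B: linear, +6 per step → 56 at step 11.
C: cycles through 0, 8, -1, 7 every 4 steps. Step 11 lands at position 3 of the cycle → 7.

a=-9, b=56, c=7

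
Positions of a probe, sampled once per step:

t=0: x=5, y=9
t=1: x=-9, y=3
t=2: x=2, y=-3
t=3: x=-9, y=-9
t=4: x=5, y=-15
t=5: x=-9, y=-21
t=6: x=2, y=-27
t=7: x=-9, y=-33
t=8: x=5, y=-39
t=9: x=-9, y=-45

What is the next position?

X: cycles through 5, -9, 2, -9 every 4 steps. Step 10 lands at position 2 of the cycle → 2.
Y: linear, -6 per step → -51 at step 10.

x=2, y=-51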